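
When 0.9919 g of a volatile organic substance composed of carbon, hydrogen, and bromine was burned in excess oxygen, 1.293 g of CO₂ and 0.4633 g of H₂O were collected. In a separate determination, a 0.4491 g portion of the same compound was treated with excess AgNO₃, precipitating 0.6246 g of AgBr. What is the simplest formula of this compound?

mol C = 1.293 g CO₂ ÷ 44.009 g/mol = 0.029380 mol
mol H = 2 × 0.4633 g H₂O ÷ 18.015 g/mol = 0.051435 mol
From the AgBr data: mol Br per gram of compound = (0.6246 ÷ 187.772) ÷ 0.4491 = 0.0074068 mol/g, so in the 0.9919 g combustion sample mol Br = 0.0073468 mol
Divide by the smallest (0.0073468 mol): C 3.999, H 7.001, Br 1.000

C4H7Br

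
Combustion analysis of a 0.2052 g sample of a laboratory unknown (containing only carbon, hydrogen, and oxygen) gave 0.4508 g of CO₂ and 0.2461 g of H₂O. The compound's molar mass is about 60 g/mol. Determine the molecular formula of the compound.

C3H8O

mol C = 0.4508 g CO₂ ÷ 44.009 g/mol = 0.010243 mol
mol H = 2 × 0.2461 g H₂O ÷ 18.015 g/mol = 0.027322 mol
mass O = 0.2052 − (0.12303 + 0.027540) = 0.054627 g → mol O = 0.054627 ÷ 15.999 = 0.0034144 mol
Divide by the smallest (0.0034144 mol): C 3.000, H 8.002, O 1.000
Empirical formula: C3H8O
Empirical-formula mass = 60.10 g/mol; 60 ÷ 60.10 ≈ 1, so the molecular formula is C3H8O.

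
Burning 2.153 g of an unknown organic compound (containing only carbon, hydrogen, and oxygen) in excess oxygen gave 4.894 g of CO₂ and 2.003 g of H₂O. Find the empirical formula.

mol C = 4.894 g CO₂ ÷ 44.009 g/mol = 0.11120 mol
mol H = 2 × 2.003 g H₂O ÷ 18.015 g/mol = 0.22237 mol
mass O = 2.153 − (1.3357 + 0.22415) = 0.59317 g → mol O = 0.59317 ÷ 15.999 = 0.037076 mol
Divide by the smallest (0.037076 mol): C 2.999, H 5.998, O 1.000

C3H6O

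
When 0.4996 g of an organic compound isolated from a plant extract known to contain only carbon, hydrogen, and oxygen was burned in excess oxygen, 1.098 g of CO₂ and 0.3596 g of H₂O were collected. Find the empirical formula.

mol C = 1.098 g CO₂ ÷ 44.009 g/mol = 0.024949 mol
mol H = 2 × 0.3596 g H₂O ÷ 18.015 g/mol = 0.039922 mol
mass O = 0.4996 − (0.29967 + 0.040242) = 0.15969 g → mol O = 0.15969 ÷ 15.999 = 0.0099813 mol
Divide by the smallest (0.0099813 mol): C 2.500, H 4.000, O 1.000
Multiplying each by 2 gives whole numbers: C 5.00, H 8.00, O 2.00

C5H8O2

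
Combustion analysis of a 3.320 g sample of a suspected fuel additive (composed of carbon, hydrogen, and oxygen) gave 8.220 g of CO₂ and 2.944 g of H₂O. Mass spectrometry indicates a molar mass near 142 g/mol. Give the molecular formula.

mol C = 8.220 g CO₂ ÷ 44.009 g/mol = 0.18678 mol
mol H = 2 × 2.944 g H₂O ÷ 18.015 g/mol = 0.32684 mol
mass O = 3.320 − (2.2434 + 0.32945) = 0.74713 g → mol O = 0.74713 ÷ 15.999 = 0.046699 mol
Divide by the smallest (0.046699 mol): C 4.000, H 6.999, O 1.000
Empirical formula: C4H7O
Empirical-formula mass = 71.10 g/mol; 142 ÷ 71.10 ≈ 2, so the molecular formula is C8H14O2.

C8H14O2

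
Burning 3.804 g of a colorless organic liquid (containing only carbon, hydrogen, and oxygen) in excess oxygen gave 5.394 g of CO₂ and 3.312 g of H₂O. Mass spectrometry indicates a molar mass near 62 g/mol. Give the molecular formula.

C2H6O2

mol C = 5.394 g CO₂ ÷ 44.009 g/mol = 0.12257 mol
mol H = 2 × 3.312 g H₂O ÷ 18.015 g/mol = 0.36769 mol
mass O = 3.804 − (1.4721 + 0.37064) = 1.9612 g → mol O = 1.9612 ÷ 15.999 = 0.12258 mol
Divide by the smallest (0.12257 mol): C 1.000, H 3.000, O 1.000
Empirical formula: CH3O
Empirical-formula mass = 31.03 g/mol; 62 ÷ 31.03 ≈ 2, so the molecular formula is C2H6O2.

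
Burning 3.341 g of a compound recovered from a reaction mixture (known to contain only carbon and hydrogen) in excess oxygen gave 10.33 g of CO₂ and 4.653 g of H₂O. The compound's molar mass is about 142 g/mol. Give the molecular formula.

C10H22

mol C = 10.33 g CO₂ ÷ 44.009 g/mol = 0.23472 mol
mol H = 2 × 4.653 g H₂O ÷ 18.015 g/mol = 0.51657 mol
Divide by the smallest (0.23472 mol): C 1.000, H 2.201
Multiplying each by 5 gives whole numbers: C 5.00, H 11.00
Empirical formula: C5H11
Empirical-formula mass = 71.14 g/mol; 142 ÷ 71.14 ≈ 2, so the molecular formula is C10H22.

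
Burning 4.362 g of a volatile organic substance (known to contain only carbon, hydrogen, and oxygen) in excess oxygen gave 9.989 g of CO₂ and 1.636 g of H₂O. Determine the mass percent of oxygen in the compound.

33.30%

mol C = 9.989 g CO₂ ÷ 44.009 g/mol = 0.22698 mol
mol H = 2 × 1.636 g H₂O ÷ 18.015 g/mol = 0.18163 mol
mass O = 4.362 − (2.7262 + 0.18308) = 1.4527 g → mol O = 1.4527 ÷ 15.999 = 0.090800 mol
mass % O = 1.4527 g ÷ 4.362 g × 100%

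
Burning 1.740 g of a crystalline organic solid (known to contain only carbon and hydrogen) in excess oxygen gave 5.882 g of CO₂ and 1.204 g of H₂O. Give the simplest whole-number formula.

mol C = 5.882 g CO₂ ÷ 44.009 g/mol = 0.13365 mol
mol H = 2 × 1.204 g H₂O ÷ 18.015 g/mol = 0.13367 mol
Divide by the smallest (0.13365 mol): C 1.000, H 1.000

CH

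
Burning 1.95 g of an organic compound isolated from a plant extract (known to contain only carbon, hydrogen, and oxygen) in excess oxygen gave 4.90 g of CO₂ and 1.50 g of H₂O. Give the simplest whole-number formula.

C4H6O

mol C = 4.90 g CO₂ ÷ 44.009 g/mol = 0.1113 mol
mol H = 2 × 1.50 g H₂O ÷ 18.015 g/mol = 0.1665 mol
mass O = 1.95 − (1.337 + 0.1679) = 0.4448 g → mol O = 0.4448 ÷ 15.999 = 0.02780 mol
Divide by the smallest (0.02780 mol): C 4.005, H 5.990, O 1.000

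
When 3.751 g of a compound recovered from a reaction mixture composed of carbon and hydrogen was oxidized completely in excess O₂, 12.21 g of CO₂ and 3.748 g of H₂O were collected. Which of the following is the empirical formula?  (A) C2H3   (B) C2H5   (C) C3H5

mol C = 12.21 g CO₂ ÷ 44.009 g/mol = 0.27744 mol
mol H = 2 × 3.748 g H₂O ÷ 18.015 g/mol = 0.41610 mol
Divide by the smallest (0.27744 mol): C 1.000, H 1.500
Multiplying each by 2 gives whole numbers: C 2.00, H 3.00

(A) C2H3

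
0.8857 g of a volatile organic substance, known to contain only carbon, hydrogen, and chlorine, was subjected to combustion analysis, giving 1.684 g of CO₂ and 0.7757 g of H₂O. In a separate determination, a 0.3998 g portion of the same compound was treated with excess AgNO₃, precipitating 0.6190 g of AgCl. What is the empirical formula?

C4H9Cl

mol C = 1.684 g CO₂ ÷ 44.009 g/mol = 0.038265 mol
mol H = 2 × 0.7757 g H₂O ÷ 18.015 g/mol = 0.086117 mol
From the AgCl data: mol Cl per gram of compound = (0.6190 ÷ 143.318) ÷ 0.3998 = 0.010803 mol/g, so in the 0.8857 g combustion sample mol Cl = 0.0095683 mol
Divide by the smallest (0.0095683 mol): C 3.999, H 9.000, Cl 1.000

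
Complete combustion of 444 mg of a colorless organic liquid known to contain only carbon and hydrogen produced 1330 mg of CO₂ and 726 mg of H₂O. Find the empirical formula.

C3H8

mol C = 1.33 g CO₂ ÷ 44.009 g/mol = 0.03022 mol
mol H = 2 × 0.726 g H₂O ÷ 18.015 g/mol = 0.08060 mol
Divide by the smallest (0.03022 mol): C 1.000, H 2.667
Multiplying each by 3 gives whole numbers: C 3.00, H 8.00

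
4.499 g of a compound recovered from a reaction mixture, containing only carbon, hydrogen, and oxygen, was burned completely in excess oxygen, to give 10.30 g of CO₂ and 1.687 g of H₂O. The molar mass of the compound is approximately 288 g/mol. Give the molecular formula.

mol C = 10.30 g CO₂ ÷ 44.009 g/mol = 0.23404 mol
mol H = 2 × 1.687 g H₂O ÷ 18.015 g/mol = 0.18729 mol
mass O = 4.499 − (2.8111 + 0.18879) = 1.4991 g → mol O = 1.4991 ÷ 15.999 = 0.093701 mol
Divide by the smallest (0.093701 mol): C 2.498, H 1.999, O 1.000
Multiplying each by 2 gives whole numbers: C 5.00, H 4.00, O 2.00
Empirical formula: C5H4O2
Empirical-formula mass = 96.08 g/mol; 288 ÷ 96.08 ≈ 3, so the molecular formula is C15H12O6.

C15H12O6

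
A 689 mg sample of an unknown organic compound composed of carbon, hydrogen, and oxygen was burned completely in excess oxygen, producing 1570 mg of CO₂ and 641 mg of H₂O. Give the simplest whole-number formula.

C3H6O

mol C = 1.57 g CO₂ ÷ 44.009 g/mol = 0.03567 mol
mol H = 2 × 0.641 g H₂O ÷ 18.015 g/mol = 0.07116 mol
mass O = 0.689 − (0.4285 + 0.07173) = 0.1888 g → mol O = 0.1888 ÷ 15.999 = 0.01180 mol
Divide by the smallest (0.01180 mol): C 3.023, H 6.031, O 1.000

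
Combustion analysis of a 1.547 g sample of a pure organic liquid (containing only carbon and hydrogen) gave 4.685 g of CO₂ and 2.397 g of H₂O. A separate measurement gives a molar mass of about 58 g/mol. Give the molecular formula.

C4H10

mol C = 4.685 g CO₂ ÷ 44.009 g/mol = 0.10646 mol
mol H = 2 × 2.397 g H₂O ÷ 18.015 g/mol = 0.26611 mol
Divide by the smallest (0.10646 mol): C 1.000, H 2.500
Multiplying each by 2 gives whole numbers: C 2.00, H 5.00
Empirical formula: C2H5
Empirical-formula mass = 29.06 g/mol; 58 ÷ 29.06 ≈ 2, so the molecular formula is C4H10.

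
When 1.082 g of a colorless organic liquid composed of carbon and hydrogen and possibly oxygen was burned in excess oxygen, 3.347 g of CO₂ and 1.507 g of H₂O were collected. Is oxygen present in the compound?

no

mol C = 3.347 g CO₂ ÷ 44.009 g/mol = 0.076053 mol
mol H = 2 × 1.507 g H₂O ÷ 18.015 g/mol = 0.16731 mol
C and H together account for 1.0821 g — essentially the entire 1.082 g sample — so the compound contains no oxygen.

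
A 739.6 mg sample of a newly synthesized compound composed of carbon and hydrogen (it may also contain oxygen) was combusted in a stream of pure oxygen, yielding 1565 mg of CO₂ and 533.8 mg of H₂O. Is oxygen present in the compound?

mol C = 1.565 g CO₂ ÷ 44.009 g/mol = 0.035561 mol
mol H = 2 × 0.5338 g H₂O ÷ 18.015 g/mol = 0.059262 mol
C and H account for only 0.48686 g of the 0.7396 g sample; the remaining 0.25274 g must be oxygen.

yes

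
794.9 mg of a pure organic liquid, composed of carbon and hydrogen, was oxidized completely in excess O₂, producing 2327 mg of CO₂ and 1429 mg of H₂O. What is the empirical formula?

mol C = 2.327 g CO₂ ÷ 44.009 g/mol = 0.052876 mol
mol H = 2 × 1.429 g H₂O ÷ 18.015 g/mol = 0.15865 mol
Divide by the smallest (0.052876 mol): C 1.000, H 3.000

CH3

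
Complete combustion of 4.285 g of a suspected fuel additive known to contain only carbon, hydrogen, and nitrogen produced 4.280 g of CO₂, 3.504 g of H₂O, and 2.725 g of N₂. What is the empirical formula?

CH4N2

mol C = 4.280 g CO₂ ÷ 44.009 g/mol = 0.097253 mol
mol H = 2 × 3.504 g H₂O ÷ 18.015 g/mol = 0.38901 mol
mol N = 2 × 2.725 g N₂ ÷ 28.014 g/mol = 0.19455 mol
Divide by the smallest (0.097253 mol): C 1.000, H 4.000, N 2.000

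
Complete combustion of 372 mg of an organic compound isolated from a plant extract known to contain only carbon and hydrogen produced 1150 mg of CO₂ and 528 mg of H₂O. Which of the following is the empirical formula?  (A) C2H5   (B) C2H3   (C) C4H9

(C) C4H9

mol C = 1.15 g CO₂ ÷ 44.009 g/mol = 0.02613 mol
mol H = 2 × 0.528 g H₂O ÷ 18.015 g/mol = 0.05862 mol
Divide by the smallest (0.02613 mol): C 1.000, H 2.243
Multiplying each by 4 gives whole numbers: C 4.00, H 8.97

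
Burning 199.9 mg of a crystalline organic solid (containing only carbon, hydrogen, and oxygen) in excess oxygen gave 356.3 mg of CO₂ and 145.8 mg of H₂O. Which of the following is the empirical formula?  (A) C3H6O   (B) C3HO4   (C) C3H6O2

mol C = 0.3563 g CO₂ ÷ 44.009 g/mol = 0.0080961 mol
mol H = 2 × 0.1458 g H₂O ÷ 18.015 g/mol = 0.016187 mol
mass O = 0.1999 − (0.097242 + 0.016316) = 0.086342 g → mol O = 0.086342 ÷ 15.999 = 0.0053967 mol
Divide by the smallest (0.0053967 mol): C 1.500, H 2.999, O 1.000
Multiplying each by 2 gives whole numbers: C 3.00, H 6.00, O 2.00

(C) C3H6O2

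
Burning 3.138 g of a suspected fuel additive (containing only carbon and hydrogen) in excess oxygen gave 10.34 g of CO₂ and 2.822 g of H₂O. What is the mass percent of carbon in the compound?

mol C = 10.34 g CO₂ ÷ 44.009 g/mol = 0.23495 mol
mol H = 2 × 2.822 g H₂O ÷ 18.015 g/mol = 0.31329 mol
mass % C = 2.8220 g ÷ 3.138 g × 100%

89.93%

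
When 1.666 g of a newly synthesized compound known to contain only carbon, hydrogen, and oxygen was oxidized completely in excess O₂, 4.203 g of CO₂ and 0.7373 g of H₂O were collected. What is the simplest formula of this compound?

mol C = 4.203 g CO₂ ÷ 44.009 g/mol = 0.095503 mol
mol H = 2 × 0.7373 g H₂O ÷ 18.015 g/mol = 0.081854 mol
mass O = 1.666 − (1.1471 + 0.082509) = 0.43640 g → mol O = 0.43640 ÷ 15.999 = 0.027277 mol
Divide by the smallest (0.027277 mol): C 3.501, H 3.001, O 1.000
Multiplying each by 2 gives whole numbers: C 7.00, H 6.00, O 2.00

C7H6O2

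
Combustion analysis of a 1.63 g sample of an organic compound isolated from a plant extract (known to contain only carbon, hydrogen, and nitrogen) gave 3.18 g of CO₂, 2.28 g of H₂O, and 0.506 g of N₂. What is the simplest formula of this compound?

mol C = 3.18 g CO₂ ÷ 44.009 g/mol = 0.07226 mol
mol H = 2 × 2.28 g H₂O ÷ 18.015 g/mol = 0.2531 mol
mol N = 2 × 0.506 g N₂ ÷ 28.014 g/mol = 0.03612 mol
Divide by the smallest (0.03612 mol): C 2.000, H 7.007, N 1.000

C2H7N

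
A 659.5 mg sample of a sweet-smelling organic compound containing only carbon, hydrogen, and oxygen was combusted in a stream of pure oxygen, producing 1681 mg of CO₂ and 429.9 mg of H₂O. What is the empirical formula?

mol C = 1.681 g CO₂ ÷ 44.009 g/mol = 0.038197 mol
mol H = 2 × 0.4299 g H₂O ÷ 18.015 g/mol = 0.047727 mol
mass O = 0.6595 − (0.45878 + 0.048109) = 0.15261 g → mol O = 0.15261 ÷ 15.999 = 0.0095387 mol
Divide by the smallest (0.0095387 mol): C 4.004, H 5.003, O 1.000

C4H5O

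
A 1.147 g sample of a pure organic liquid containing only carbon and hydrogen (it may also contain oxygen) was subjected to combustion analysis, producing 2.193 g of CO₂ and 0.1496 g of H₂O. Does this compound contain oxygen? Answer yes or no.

yes

mol C = 2.193 g CO₂ ÷ 44.009 g/mol = 0.049831 mol
mol H = 2 × 0.1496 g H₂O ÷ 18.015 g/mol = 0.016608 mol
C and H account for only 0.61526 g of the 1.147 g sample; the remaining 0.53174 g must be oxygen.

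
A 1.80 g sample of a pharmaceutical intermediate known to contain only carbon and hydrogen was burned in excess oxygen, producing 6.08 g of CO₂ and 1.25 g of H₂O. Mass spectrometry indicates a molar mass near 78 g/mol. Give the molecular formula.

mol C = 6.08 g CO₂ ÷ 44.009 g/mol = 0.1382 mol
mol H = 2 × 1.25 g H₂O ÷ 18.015 g/mol = 0.1388 mol
Divide by the smallest (0.1382 mol): C 1.000, H 1.004
Empirical formula: CH
Empirical-formula mass = 13.02 g/mol; 78 ÷ 13.02 ≈ 6, so the molecular formula is C6H6.

C6H6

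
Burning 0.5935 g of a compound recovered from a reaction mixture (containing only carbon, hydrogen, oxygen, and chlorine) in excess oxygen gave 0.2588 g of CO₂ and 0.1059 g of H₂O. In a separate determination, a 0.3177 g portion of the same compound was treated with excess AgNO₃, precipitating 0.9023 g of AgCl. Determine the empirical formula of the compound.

CH2Cl2O

mol C = 0.2588 g CO₂ ÷ 44.009 g/mol = 0.0058806 mol
mol H = 2 × 0.1059 g H₂O ÷ 18.015 g/mol = 0.011757 mol
From the AgCl data: mol Cl per gram of compound = (0.9023 ÷ 143.318) ÷ 0.3177 = 0.019817 mol/g, so in the 0.5935 g combustion sample mol Cl = 0.011761 mol
mass O = 0.5935 − (0.070632 + 0.011851 + 0.41694) = 0.094080 g → mol O = 0.094080 ÷ 15.999 = 0.0058804 mol
Divide by the smallest (0.0058804 mol): C 1.000, H 1.999, Cl 2.000, O 1.000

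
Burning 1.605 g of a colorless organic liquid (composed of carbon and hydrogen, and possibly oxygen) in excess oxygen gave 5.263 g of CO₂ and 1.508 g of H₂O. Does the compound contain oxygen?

mol C = 5.263 g CO₂ ÷ 44.009 g/mol = 0.11959 mol
mol H = 2 × 1.508 g H₂O ÷ 18.015 g/mol = 0.16742 mol
C and H together account for 1.6051 g — essentially the entire 1.605 g sample — so the compound contains no oxygen.

no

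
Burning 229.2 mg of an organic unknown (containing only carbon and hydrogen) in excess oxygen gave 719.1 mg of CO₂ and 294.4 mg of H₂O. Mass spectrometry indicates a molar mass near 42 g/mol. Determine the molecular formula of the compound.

mol C = 0.7191 g CO₂ ÷ 44.009 g/mol = 0.016340 mol
mol H = 2 × 0.2944 g H₂O ÷ 18.015 g/mol = 0.032684 mol
Divide by the smallest (0.016340 mol): C 1.000, H 2.000
Empirical formula: CH2
Empirical-formula mass = 14.03 g/mol; 42 ÷ 14.03 ≈ 3, so the molecular formula is C3H6.

C3H6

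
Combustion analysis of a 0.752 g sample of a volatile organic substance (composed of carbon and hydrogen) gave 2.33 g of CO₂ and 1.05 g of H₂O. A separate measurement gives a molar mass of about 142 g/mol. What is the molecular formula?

mol C = 2.33 g CO₂ ÷ 44.009 g/mol = 0.05294 mol
mol H = 2 × 1.05 g H₂O ÷ 18.015 g/mol = 0.1166 mol
Divide by the smallest (0.05294 mol): C 1.000, H 2.202
Multiplying each by 5 gives whole numbers: C 5.00, H 11.01
Empirical formula: C5H11
Empirical-formula mass = 71.14 g/mol; 142 ÷ 71.14 ≈ 2, so the molecular formula is C10H22.

C10H22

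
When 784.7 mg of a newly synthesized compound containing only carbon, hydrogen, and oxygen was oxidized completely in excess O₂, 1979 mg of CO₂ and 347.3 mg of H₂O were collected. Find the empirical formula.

C7H6O2

mol C = 1.979 g CO₂ ÷ 44.009 g/mol = 0.044968 mol
mol H = 2 × 0.3473 g H₂O ÷ 18.015 g/mol = 0.038557 mol
mass O = 0.7847 − (0.54011 + 0.038865) = 0.20572 g → mol O = 0.20572 ÷ 15.999 = 0.012859 mol
Divide by the smallest (0.012859 mol): C 3.497, H 2.999, O 1.000
Multiplying each by 2 gives whole numbers: C 6.99, H 6.00, O 2.00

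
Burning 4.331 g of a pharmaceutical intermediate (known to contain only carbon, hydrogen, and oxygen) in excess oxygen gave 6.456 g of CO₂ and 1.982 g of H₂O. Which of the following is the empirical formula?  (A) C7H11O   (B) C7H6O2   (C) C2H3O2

mol C = 6.456 g CO₂ ÷ 44.009 g/mol = 0.14670 mol
mol H = 2 × 1.982 g H₂O ÷ 18.015 g/mol = 0.22004 mol
mass O = 4.331 − (1.7620 + 0.22180) = 2.3472 g → mol O = 2.3472 ÷ 15.999 = 0.14671 mol
Divide by the smallest (0.14670 mol): C 1.000, H 1.500, O 1.000
Multiplying each by 2 gives whole numbers: C 2.00, H 3.00, O 2.00

(C) C2H3O2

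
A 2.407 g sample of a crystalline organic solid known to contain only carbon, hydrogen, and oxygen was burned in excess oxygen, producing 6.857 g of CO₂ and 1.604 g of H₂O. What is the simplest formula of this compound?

C7H8O

mol C = 6.857 g CO₂ ÷ 44.009 g/mol = 0.15581 mol
mol H = 2 × 1.604 g H₂O ÷ 18.015 g/mol = 0.17807 mol
mass O = 2.407 − (1.8714 + 0.17950) = 0.35608 g → mol O = 0.35608 ÷ 15.999 = 0.022256 mol
Divide by the smallest (0.022256 mol): C 7.001, H 8.001, O 1.000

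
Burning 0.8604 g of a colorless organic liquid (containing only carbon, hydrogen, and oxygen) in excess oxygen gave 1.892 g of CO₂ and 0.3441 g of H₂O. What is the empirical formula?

mol C = 1.892 g CO₂ ÷ 44.009 g/mol = 0.042991 mol
mol H = 2 × 0.3441 g H₂O ÷ 18.015 g/mol = 0.038201 mol
mass O = 0.8604 − (0.51637 + 0.038507) = 0.30553 g → mol O = 0.30553 ÷ 15.999 = 0.019097 mol
Divide by the smallest (0.019097 mol): C 2.251, H 2.000, O 1.000
Multiplying each by 4 gives whole numbers: C 9.01, H 8.00, O 4.00

C9H8O4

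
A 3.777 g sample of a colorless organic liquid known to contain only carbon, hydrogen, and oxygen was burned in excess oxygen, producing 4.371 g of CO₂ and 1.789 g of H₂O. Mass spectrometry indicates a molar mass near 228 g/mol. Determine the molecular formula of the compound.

C6H12O9

mol C = 4.371 g CO₂ ÷ 44.009 g/mol = 0.099321 mol
mol H = 2 × 1.789 g H₂O ÷ 18.015 g/mol = 0.19861 mol
mass O = 3.777 − (1.1929 + 0.20020) = 2.3839 g → mol O = 2.3839 ÷ 15.999 = 0.14900 mol
Divide by the smallest (0.099321 mol): C 1.000, H 2.000, O 1.500
Multiplying each by 2 gives whole numbers: C 2.00, H 4.00, O 3.00
Empirical formula: C2H4O3
Empirical-formula mass = 76.05 g/mol; 228 ÷ 76.05 ≈ 3, so the molecular formula is C6H12O9.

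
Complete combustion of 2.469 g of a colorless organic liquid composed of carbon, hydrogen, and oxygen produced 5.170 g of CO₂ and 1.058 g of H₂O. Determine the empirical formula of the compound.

C2H2O

mol C = 5.170 g CO₂ ÷ 44.009 g/mol = 0.11748 mol
mol H = 2 × 1.058 g H₂O ÷ 18.015 g/mol = 0.11746 mol
mass O = 2.469 − (1.4110 + 0.11840) = 0.93960 g → mol O = 0.93960 ÷ 15.999 = 0.058729 mol
Divide by the smallest (0.058729 mol): C 2.000, H 2.000, O 1.000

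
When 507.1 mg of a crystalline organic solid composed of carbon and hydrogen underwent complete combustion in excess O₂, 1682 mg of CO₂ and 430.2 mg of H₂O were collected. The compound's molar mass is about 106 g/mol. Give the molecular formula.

C8H10

mol C = 1.682 g CO₂ ÷ 44.009 g/mol = 0.038219 mol
mol H = 2 × 0.4302 g H₂O ÷ 18.015 g/mol = 0.047760 mol
Divide by the smallest (0.038219 mol): C 1.000, H 1.250
Multiplying each by 4 gives whole numbers: C 4.00, H 5.00
Empirical formula: C4H5
Empirical-formula mass = 53.08 g/mol; 106 ÷ 53.08 ≈ 2, so the molecular formula is C8H10.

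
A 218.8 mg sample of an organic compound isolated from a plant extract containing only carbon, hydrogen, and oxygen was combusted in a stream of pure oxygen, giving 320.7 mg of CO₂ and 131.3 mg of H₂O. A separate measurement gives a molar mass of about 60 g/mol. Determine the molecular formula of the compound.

C2H4O2

mol C = 0.3207 g CO₂ ÷ 44.009 g/mol = 0.0072871 mol
mol H = 2 × 0.1313 g H₂O ÷ 18.015 g/mol = 0.014577 mol
mass O = 0.2188 − (0.087526 + 0.014693) = 0.11658 g → mol O = 0.11658 ÷ 15.999 = 0.0072868 mol
Divide by the smallest (0.0072868 mol): C 1.000, H 2.000, O 1.000
Empirical formula: CH2O
Empirical-formula mass = 30.03 g/mol; 60 ÷ 30.03 ≈ 2, so the molecular formula is C2H4O2.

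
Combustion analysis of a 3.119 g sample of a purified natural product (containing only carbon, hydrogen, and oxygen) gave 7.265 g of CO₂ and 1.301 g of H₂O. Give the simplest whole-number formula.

C8H7O3

mol C = 7.265 g CO₂ ÷ 44.009 g/mol = 0.16508 mol
mol H = 2 × 1.301 g H₂O ÷ 18.015 g/mol = 0.14444 mol
mass O = 3.119 − (1.9828 + 0.14559) = 0.99064 g → mol O = 0.99064 ÷ 15.999 = 0.061919 mol
Divide by the smallest (0.061919 mol): C 2.666, H 2.333, O 1.000
Multiplying each by 3 gives whole numbers: C 8.00, H 7.00, O 3.00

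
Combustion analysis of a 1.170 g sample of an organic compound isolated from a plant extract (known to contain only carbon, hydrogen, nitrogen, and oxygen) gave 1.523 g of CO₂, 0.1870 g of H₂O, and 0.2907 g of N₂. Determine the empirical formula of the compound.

C5H3N3O4

mol C = 1.523 g CO₂ ÷ 44.009 g/mol = 0.034607 mol
mol H = 2 × 0.1870 g H₂O ÷ 18.015 g/mol = 0.020760 mol
mol N = 2 × 0.2907 g N₂ ÷ 28.014 g/mol = 0.020754 mol
mass O = 1.170 − (0.41566 + 0.020927 + 0.29070) = 0.44271 g → mol O = 0.44271 ÷ 15.999 = 0.027671 mol
Divide by the smallest (0.020754 mol): C 1.667, H 1.000, N 1.000, O 1.333
Multiplying each by 3 gives whole numbers: C 5.00, H 3.00, N 3.00, O 4.00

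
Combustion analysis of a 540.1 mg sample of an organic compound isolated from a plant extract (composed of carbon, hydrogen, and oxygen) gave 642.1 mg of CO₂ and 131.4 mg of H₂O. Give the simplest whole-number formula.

C2H2O3

mol C = 0.6421 g CO₂ ÷ 44.009 g/mol = 0.014590 mol
mol H = 2 × 0.1314 g H₂O ÷ 18.015 g/mol = 0.014588 mol
mass O = 0.5401 − (0.17524 + 0.014705) = 0.35015 g → mol O = 0.35015 ÷ 15.999 = 0.021886 mol
Divide by the smallest (0.014588 mol): C 1.000, H 1.000, O 1.500
Multiplying each by 2 gives whole numbers: C 2.00, H 2.00, O 3.00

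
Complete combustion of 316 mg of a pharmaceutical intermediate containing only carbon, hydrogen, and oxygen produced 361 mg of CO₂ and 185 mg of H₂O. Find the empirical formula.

C2H5O3

mol C = 0.361 g CO₂ ÷ 44.009 g/mol = 0.008203 mol
mol H = 2 × 0.185 g H₂O ÷ 18.015 g/mol = 0.02054 mol
mass O = 0.316 − (0.09852 + 0.02070) = 0.1968 g → mol O = 0.1968 ÷ 15.999 = 0.01230 mol
Divide by the smallest (0.008203 mol): C 1.000, H 2.504, O 1.499
Multiplying each by 2 gives whole numbers: C 2.00, H 5.01, O 3.00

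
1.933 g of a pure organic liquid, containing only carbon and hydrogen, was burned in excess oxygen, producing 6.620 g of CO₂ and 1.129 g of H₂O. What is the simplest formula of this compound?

C6H5

mol C = 6.620 g CO₂ ÷ 44.009 g/mol = 0.15042 mol
mol H = 2 × 1.129 g H₂O ÷ 18.015 g/mol = 0.12534 mol
Divide by the smallest (0.12534 mol): C 1.200, H 1.000
Multiplying each by 5 gives whole numbers: C 6.00, H 5.00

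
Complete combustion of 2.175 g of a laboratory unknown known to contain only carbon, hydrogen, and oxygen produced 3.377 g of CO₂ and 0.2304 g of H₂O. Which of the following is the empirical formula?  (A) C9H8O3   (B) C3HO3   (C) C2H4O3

mol C = 3.377 g CO₂ ÷ 44.009 g/mol = 0.076734 mol
mol H = 2 × 0.2304 g H₂O ÷ 18.015 g/mol = 0.025579 mol
mass O = 2.175 − (0.92166 + 0.025783) = 1.2276 g → mol O = 1.2276 ÷ 15.999 = 0.076727 mol
Divide by the smallest (0.025579 mol): C 3.000, H 1.000, O 3.000

(B) C3HO3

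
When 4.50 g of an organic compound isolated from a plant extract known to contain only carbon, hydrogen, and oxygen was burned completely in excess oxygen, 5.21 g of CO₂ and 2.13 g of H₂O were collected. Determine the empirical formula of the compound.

C2H4O3

mol C = 5.21 g CO₂ ÷ 44.009 g/mol = 0.1184 mol
mol H = 2 × 2.13 g H₂O ÷ 18.015 g/mol = 0.2365 mol
mass O = 4.50 − (1.422 + 0.2384) = 2.840 g → mol O = 2.840 ÷ 15.999 = 0.1775 mol
Divide by the smallest (0.1184 mol): C 1.000, H 1.997, O 1.499
Multiplying each by 2 gives whole numbers: C 2.00, H 3.99, O 3.00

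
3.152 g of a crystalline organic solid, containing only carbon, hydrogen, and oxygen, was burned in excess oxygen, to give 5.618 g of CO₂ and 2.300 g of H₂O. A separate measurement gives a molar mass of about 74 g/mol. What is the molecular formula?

mol C = 5.618 g CO₂ ÷ 44.009 g/mol = 0.12766 mol
mol H = 2 × 2.300 g H₂O ÷ 18.015 g/mol = 0.25534 mol
mass O = 3.152 − (1.5333 + 0.25739) = 1.3613 g → mol O = 1.3613 ÷ 15.999 = 0.085089 mol
Divide by the smallest (0.085089 mol): C 1.500, H 3.001, O 1.000
Multiplying each by 2 gives whole numbers: C 3.00, H 6.00, O 2.00
Empirical formula: C3H6O2
Empirical-formula mass = 74.08 g/mol; 74 ÷ 74.08 ≈ 1, so the molecular formula is C3H6O2.

C3H6O2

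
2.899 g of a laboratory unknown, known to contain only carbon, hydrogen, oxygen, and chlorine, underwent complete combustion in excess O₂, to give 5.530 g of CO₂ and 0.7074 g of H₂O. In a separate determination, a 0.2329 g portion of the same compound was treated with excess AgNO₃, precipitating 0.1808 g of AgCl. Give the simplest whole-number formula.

mol C = 5.530 g CO₂ ÷ 44.009 g/mol = 0.12566 mol
mol H = 2 × 0.7074 g H₂O ÷ 18.015 g/mol = 0.078535 mol
From the AgCl data: mol Cl per gram of compound = (0.1808 ÷ 143.318) ÷ 0.2329 = 0.0054166 mol/g, so in the 2.899 g combustion sample mol Cl = 0.015703 mol
mass O = 2.899 − (1.5093 + 0.079163 + 0.55666) = 0.75392 g → mol O = 0.75392 ÷ 15.999 = 0.047123 mol
Divide by the smallest (0.015703 mol): C 8.002, H 5.001, Cl 1.000, O 3.001

C8H5ClO3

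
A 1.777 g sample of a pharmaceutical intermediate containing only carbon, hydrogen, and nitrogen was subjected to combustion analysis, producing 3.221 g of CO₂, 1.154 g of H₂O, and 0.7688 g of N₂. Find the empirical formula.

mol C = 3.221 g CO₂ ÷ 44.009 g/mol = 0.073190 mol
mol H = 2 × 1.154 g H₂O ÷ 18.015 g/mol = 0.12812 mol
mol N = 2 × 0.7688 g N₂ ÷ 28.014 g/mol = 0.054887 mol
Divide by the smallest (0.054887 mol): C 1.333, H 2.334, N 1.000
Multiplying each by 3 gives whole numbers: C 4.00, H 7.00, N 3.00

C4H7N3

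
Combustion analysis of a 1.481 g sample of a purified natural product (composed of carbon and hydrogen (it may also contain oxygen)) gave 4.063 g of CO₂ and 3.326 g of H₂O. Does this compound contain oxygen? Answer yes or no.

mol C = 4.063 g CO₂ ÷ 44.009 g/mol = 0.092322 mol
mol H = 2 × 3.326 g H₂O ÷ 18.015 g/mol = 0.36925 mol
C and H together account for 1.4811 g — essentially the entire 1.481 g sample — so the compound contains no oxygen.

no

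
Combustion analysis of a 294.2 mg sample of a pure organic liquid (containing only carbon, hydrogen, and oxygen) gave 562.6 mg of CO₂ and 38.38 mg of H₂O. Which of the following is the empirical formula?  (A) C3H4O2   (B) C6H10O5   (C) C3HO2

(C) C3HO2

mol C = 0.5626 g CO₂ ÷ 44.009 g/mol = 0.012784 mol
mol H = 2 × 0.03838 g H₂O ÷ 18.015 g/mol = 0.0042609 mol
mass O = 0.2942 − (0.15355 + 0.0042950) = 0.13636 g → mol O = 0.13636 ÷ 15.999 = 0.0085230 mol
Divide by the smallest (0.0042609 mol): C 3.000, H 1.000, O 2.000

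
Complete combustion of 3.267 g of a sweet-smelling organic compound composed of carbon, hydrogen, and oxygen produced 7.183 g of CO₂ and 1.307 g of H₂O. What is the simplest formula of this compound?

mol C = 7.183 g CO₂ ÷ 44.009 g/mol = 0.16322 mol
mol H = 2 × 1.307 g H₂O ÷ 18.015 g/mol = 0.14510 mol
mass O = 3.267 − (1.9604 + 0.14626) = 1.1603 g → mol O = 1.1603 ÷ 15.999 = 0.072526 mol
Divide by the smallest (0.072526 mol): C 2.250, H 2.001, O 1.000
Multiplying each by 4 gives whole numbers: C 9.00, H 8.00, O 4.00

C9H8O4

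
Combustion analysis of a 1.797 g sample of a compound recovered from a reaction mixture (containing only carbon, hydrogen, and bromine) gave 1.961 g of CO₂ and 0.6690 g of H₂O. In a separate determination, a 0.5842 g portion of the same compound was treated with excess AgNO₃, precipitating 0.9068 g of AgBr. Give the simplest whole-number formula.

mol C = 1.961 g CO₂ ÷ 44.009 g/mol = 0.044559 mol
mol H = 2 × 0.6690 g H₂O ÷ 18.015 g/mol = 0.074271 mol
From the AgBr data: mol Br per gram of compound = (0.9068 ÷ 187.772) ÷ 0.5842 = 0.0082665 mol/g, so in the 1.797 g combustion sample mol Br = 0.014855 mol
Divide by the smallest (0.014855 mol): C 3.000, H 5.000, Br 1.000

C3H5Br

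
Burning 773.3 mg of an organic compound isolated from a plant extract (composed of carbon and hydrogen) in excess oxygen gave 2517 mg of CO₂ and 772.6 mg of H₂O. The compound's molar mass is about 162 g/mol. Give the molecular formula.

mol C = 2.517 g CO₂ ÷ 44.009 g/mol = 0.057193 mol
mol H = 2 × 0.7726 g H₂O ÷ 18.015 g/mol = 0.085773 mol
Divide by the smallest (0.057193 mol): C 1.000, H 1.500
Multiplying each by 2 gives whole numbers: C 2.00, H 3.00
Empirical formula: C2H3
Empirical-formula mass = 27.05 g/mol; 162 ÷ 27.05 ≈ 6, so the molecular formula is C12H18.

C12H18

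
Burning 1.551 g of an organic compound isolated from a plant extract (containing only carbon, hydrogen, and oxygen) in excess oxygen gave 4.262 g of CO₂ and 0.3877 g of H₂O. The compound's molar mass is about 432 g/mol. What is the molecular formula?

mol C = 4.262 g CO₂ ÷ 44.009 g/mol = 0.096844 mol
mol H = 2 × 0.3877 g H₂O ÷ 18.015 g/mol = 0.043042 mol
mass O = 1.551 − (1.1632 + 0.043386) = 0.34442 g → mol O = 0.34442 ÷ 15.999 = 0.021528 mol
Divide by the smallest (0.021528 mol): C 4.499, H 1.999, O 1.000
Multiplying each by 2 gives whole numbers: C 9.00, H 4.00, O 2.00
Empirical formula: C9H4O2
Empirical-formula mass = 144.13 g/mol; 432 ÷ 144.13 ≈ 3, so the molecular formula is C27H12O6.

C27H12O6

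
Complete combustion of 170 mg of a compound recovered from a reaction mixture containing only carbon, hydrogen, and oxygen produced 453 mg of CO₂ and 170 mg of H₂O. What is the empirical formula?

C6H11O

mol C = 0.453 g CO₂ ÷ 44.009 g/mol = 0.01029 mol
mol H = 2 × 0.170 g H₂O ÷ 18.015 g/mol = 0.01887 mol
mass O = 0.170 − (0.1236 + 0.01902) = 0.02734 g → mol O = 0.02734 ÷ 15.999 = 0.001709 mol
Divide by the smallest (0.001709 mol): C 6.023, H 11.043, O 1.000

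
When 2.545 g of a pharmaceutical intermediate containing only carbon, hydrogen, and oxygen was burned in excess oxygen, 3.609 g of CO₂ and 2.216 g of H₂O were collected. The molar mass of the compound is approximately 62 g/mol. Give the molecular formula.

mol C = 3.609 g CO₂ ÷ 44.009 g/mol = 0.082006 mol
mol H = 2 × 2.216 g H₂O ÷ 18.015 g/mol = 0.24602 mol
mass O = 2.545 − (0.98497 + 0.24799) = 1.3120 g → mol O = 1.3120 ÷ 15.999 = 0.082008 mol
Divide by the smallest (0.082006 mol): C 1.000, H 3.000, O 1.000
Empirical formula: CH3O
Empirical-formula mass = 31.03 g/mol; 62 ÷ 31.03 ≈ 2, so the molecular formula is C2H6O2.

C2H6O2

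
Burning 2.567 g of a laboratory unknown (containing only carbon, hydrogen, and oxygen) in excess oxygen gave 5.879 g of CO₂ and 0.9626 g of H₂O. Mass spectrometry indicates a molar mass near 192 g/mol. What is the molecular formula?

C10H8O4

mol C = 5.879 g CO₂ ÷ 44.009 g/mol = 0.13359 mol
mol H = 2 × 0.9626 g H₂O ÷ 18.015 g/mol = 0.10687 mol
mass O = 2.567 − (1.6045 + 0.10772) = 0.85477 g → mol O = 0.85477 ÷ 15.999 = 0.053427 mol
Divide by the smallest (0.053427 mol): C 2.500, H 2.000, O 1.000
Multiplying each by 2 gives whole numbers: C 5.00, H 4.00, O 2.00
Empirical formula: C5H4O2
Empirical-formula mass = 96.08 g/mol; 192 ÷ 96.08 ≈ 2, so the molecular formula is C10H8O4.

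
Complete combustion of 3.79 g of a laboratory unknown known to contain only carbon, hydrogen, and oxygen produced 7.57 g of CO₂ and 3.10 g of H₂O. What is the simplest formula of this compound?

C2H4O

mol C = 7.57 g CO₂ ÷ 44.009 g/mol = 0.1720 mol
mol H = 2 × 3.10 g H₂O ÷ 18.015 g/mol = 0.3442 mol
mass O = 3.79 − (2.066 + 0.3469) = 1.377 g → mol O = 1.377 ÷ 15.999 = 0.08607 mol
Divide by the smallest (0.08607 mol): C 1.998, H 3.998, O 1.000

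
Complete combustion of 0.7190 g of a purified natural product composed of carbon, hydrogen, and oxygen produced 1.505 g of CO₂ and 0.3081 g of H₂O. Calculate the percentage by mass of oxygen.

38.08%

mol C = 1.505 g CO₂ ÷ 44.009 g/mol = 0.034198 mol
mol H = 2 × 0.3081 g H₂O ÷ 18.015 g/mol = 0.034205 mol
mass O = 0.7190 − (0.41075 + 0.034478) = 0.27377 g → mol O = 0.27377 ÷ 15.999 = 0.017112 mol
mass % O = 0.27377 g ÷ 0.7190 g × 100%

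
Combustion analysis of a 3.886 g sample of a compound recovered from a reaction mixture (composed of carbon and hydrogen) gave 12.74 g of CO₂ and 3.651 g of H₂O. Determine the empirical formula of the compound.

mol C = 12.74 g CO₂ ÷ 44.009 g/mol = 0.28949 mol
mol H = 2 × 3.651 g H₂O ÷ 18.015 g/mol = 0.40533 mol
Divide by the smallest (0.28949 mol): C 1.000, H 1.400
Multiplying each by 5 gives whole numbers: C 5.00, H 7.00

C5H7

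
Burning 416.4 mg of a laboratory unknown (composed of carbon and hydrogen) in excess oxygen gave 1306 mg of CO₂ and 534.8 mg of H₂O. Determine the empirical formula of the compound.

CH2

mol C = 1.306 g CO₂ ÷ 44.009 g/mol = 0.029676 mol
mol H = 2 × 0.5348 g H₂O ÷ 18.015 g/mol = 0.059373 mol
Divide by the smallest (0.029676 mol): C 1.000, H 2.001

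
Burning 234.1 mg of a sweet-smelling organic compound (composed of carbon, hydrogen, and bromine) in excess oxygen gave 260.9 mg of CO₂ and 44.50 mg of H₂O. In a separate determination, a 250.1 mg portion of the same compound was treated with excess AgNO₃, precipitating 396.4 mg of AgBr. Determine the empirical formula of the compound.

mol C = 0.2609 g CO₂ ÷ 44.009 g/mol = 0.0059283 mol
mol H = 2 × 0.04450 g H₂O ÷ 18.015 g/mol = 0.0049403 mol
From the AgBr data: mol Br per gram of compound = (0.3964 ÷ 187.772) ÷ 0.2501 = 0.0084409 mol/g, so in the 0.2341 g combustion sample mol Br = 0.0019760 mol
Divide by the smallest (0.0019760 mol): C 3.000, H 2.500, Br 1.000
Multiplying each by 2 gives whole numbers: C 6.00, H 5.00, Br 2.00

C6H5Br2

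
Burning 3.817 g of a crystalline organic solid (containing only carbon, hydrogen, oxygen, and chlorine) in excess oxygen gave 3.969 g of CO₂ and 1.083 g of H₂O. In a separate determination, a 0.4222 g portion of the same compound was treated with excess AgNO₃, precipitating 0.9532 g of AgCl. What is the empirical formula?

mol C = 3.969 g CO₂ ÷ 44.009 g/mol = 0.090186 mol
mol H = 2 × 1.083 g H₂O ÷ 18.015 g/mol = 0.12023 mol
From the AgCl data: mol Cl per gram of compound = (0.9532 ÷ 143.318) ÷ 0.4222 = 0.015753 mol/g, so in the 3.817 g combustion sample mol Cl = 0.060129 mol
mass O = 3.817 − (1.0832 + 0.12120 + 2.1316) = 0.48099 g → mol O = 0.48099 ÷ 15.999 = 0.030064 mol
Divide by the smallest (0.030064 mol): C 3.000, H 3.999, Cl 2.000, O 1.000

C3H4Cl2O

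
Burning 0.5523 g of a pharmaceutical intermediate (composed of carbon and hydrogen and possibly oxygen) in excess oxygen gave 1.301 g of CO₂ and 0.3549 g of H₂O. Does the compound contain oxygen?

mol C = 1.301 g CO₂ ÷ 44.009 g/mol = 0.029562 mol
mol H = 2 × 0.3549 g H₂O ÷ 18.015 g/mol = 0.039400 mol
C and H account for only 0.39479 g of the 0.5523 g sample; the remaining 0.15751 g must be oxygen.

yes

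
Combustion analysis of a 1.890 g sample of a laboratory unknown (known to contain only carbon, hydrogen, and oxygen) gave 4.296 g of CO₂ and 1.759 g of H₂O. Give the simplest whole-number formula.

C3H6O

mol C = 4.296 g CO₂ ÷ 44.009 g/mol = 0.097616 mol
mol H = 2 × 1.759 g H₂O ÷ 18.015 g/mol = 0.19528 mol
mass O = 1.890 − (1.1725 + 0.19684) = 0.52069 g → mol O = 0.52069 ÷ 15.999 = 0.032545 mol
Divide by the smallest (0.032545 mol): C 2.999, H 6.000, O 1.000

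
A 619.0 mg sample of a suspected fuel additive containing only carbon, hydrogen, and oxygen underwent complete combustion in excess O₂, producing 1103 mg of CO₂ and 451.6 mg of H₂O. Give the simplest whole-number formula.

mol C = 1.103 g CO₂ ÷ 44.009 g/mol = 0.025063 mol
mol H = 2 × 0.4516 g H₂O ÷ 18.015 g/mol = 0.050136 mol
mass O = 0.6190 − (0.30103 + 0.050537) = 0.26743 g → mol O = 0.26743 ÷ 15.999 = 0.016715 mol
Divide by the smallest (0.016715 mol): C 1.499, H 2.999, O 1.000
Multiplying each by 2 gives whole numbers: C 3.00, H 6.00, O 2.00

C3H6O2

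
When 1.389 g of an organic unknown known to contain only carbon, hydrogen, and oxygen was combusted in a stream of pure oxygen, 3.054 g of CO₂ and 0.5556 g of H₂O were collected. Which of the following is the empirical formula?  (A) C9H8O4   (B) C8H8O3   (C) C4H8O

mol C = 3.054 g CO₂ ÷ 44.009 g/mol = 0.069395 mol
mol H = 2 × 0.5556 g H₂O ÷ 18.015 g/mol = 0.061682 mol
mass O = 1.389 − (0.83350 + 0.062175) = 0.49332 g → mol O = 0.49332 ÷ 15.999 = 0.030835 mol
Divide by the smallest (0.030835 mol): C 2.251, H 2.000, O 1.000
Multiplying each by 4 gives whole numbers: C 9.00, H 8.00, O 4.00

(A) C9H8O4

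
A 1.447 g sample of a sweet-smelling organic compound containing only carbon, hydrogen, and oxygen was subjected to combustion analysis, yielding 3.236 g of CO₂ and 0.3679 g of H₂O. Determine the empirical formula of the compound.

C9H5O4

mol C = 3.236 g CO₂ ÷ 44.009 g/mol = 0.073530 mol
mol H = 2 × 0.3679 g H₂O ÷ 18.015 g/mol = 0.040844 mol
mass O = 1.447 − (0.88317 + 0.041170) = 0.52266 g → mol O = 0.52266 ÷ 15.999 = 0.032668 mol
Divide by the smallest (0.032668 mol): C 2.251, H 1.250, O 1.000
Multiplying each by 4 gives whole numbers: C 9.00, H 5.00, O 4.00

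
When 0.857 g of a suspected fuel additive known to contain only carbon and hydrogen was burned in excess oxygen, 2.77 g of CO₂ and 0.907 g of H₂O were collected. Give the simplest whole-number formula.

mol C = 2.77 g CO₂ ÷ 44.009 g/mol = 0.06294 mol
mol H = 2 × 0.907 g H₂O ÷ 18.015 g/mol = 0.1007 mol
Divide by the smallest (0.06294 mol): C 1.000, H 1.600
Multiplying each by 5 gives whole numbers: C 5.00, H 8.00

C5H8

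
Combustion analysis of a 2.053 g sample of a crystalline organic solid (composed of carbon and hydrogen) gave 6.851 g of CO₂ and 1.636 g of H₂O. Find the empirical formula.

mol C = 6.851 g CO₂ ÷ 44.009 g/mol = 0.15567 mol
mol H = 2 × 1.636 g H₂O ÷ 18.015 g/mol = 0.18163 mol
Divide by the smallest (0.15567 mol): C 1.000, H 1.167
Multiplying each by 6 gives whole numbers: C 6.00, H 7.00

C6H7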